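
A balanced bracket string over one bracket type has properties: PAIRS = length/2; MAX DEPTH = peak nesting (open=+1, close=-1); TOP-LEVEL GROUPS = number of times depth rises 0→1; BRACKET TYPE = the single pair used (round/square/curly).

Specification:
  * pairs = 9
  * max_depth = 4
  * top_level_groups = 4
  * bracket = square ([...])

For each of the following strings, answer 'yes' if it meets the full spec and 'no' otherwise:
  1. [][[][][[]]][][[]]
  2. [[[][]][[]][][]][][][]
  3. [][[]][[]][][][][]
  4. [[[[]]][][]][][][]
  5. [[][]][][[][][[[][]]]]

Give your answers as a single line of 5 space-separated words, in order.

String 1 '[][[][][[]]][][[]]': depth seq [1 0 1 2 1 2 1 2 3 2 1 0 1 0 1 2 1 0]
  -> pairs=9 depth=3 groups=4 -> no
String 2 '[[[][]][[]][][]][][][]': depth seq [1 2 3 2 3 2 1 2 3 2 1 2 1 2 1 0 1 0 1 0 1 0]
  -> pairs=11 depth=3 groups=4 -> no
String 3 '[][[]][[]][][][][]': depth seq [1 0 1 2 1 0 1 2 1 0 1 0 1 0 1 0 1 0]
  -> pairs=9 depth=2 groups=7 -> no
String 4 '[[[[]]][][]][][][]': depth seq [1 2 3 4 3 2 1 2 1 2 1 0 1 0 1 0 1 0]
  -> pairs=9 depth=4 groups=4 -> yes
String 5 '[[][]][][[][][[[][]]]]': depth seq [1 2 1 2 1 0 1 0 1 2 1 2 1 2 3 4 3 4 3 2 1 0]
  -> pairs=11 depth=4 groups=3 -> no

Answer: no no no yes no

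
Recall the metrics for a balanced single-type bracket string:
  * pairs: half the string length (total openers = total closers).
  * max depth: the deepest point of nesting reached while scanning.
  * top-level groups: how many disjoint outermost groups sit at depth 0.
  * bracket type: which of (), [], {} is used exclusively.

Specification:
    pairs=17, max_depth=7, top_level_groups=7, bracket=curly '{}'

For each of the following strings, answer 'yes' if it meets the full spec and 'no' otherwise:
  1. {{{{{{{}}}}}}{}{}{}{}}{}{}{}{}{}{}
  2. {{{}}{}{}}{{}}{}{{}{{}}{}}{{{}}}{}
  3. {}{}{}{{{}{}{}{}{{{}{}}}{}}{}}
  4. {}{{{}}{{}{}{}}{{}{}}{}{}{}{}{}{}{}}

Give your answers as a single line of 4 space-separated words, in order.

Answer: yes no no no

Derivation:
String 1 '{{{{{{{}}}}}}{}{}{}{}}{}{}{}{}{}{}': depth seq [1 2 3 4 5 6 7 6 5 4 3 2 1 2 1 2 1 2 1 2 1 0 1 0 1 0 1 0 1 0 1 0 1 0]
  -> pairs=17 depth=7 groups=7 -> yes
String 2 '{{{}}{}{}}{{}}{}{{}{{}}{}}{{{}}}{}': depth seq [1 2 3 2 1 2 1 2 1 0 1 2 1 0 1 0 1 2 1 2 3 2 1 2 1 0 1 2 3 2 1 0 1 0]
  -> pairs=17 depth=3 groups=6 -> no
String 3 '{}{}{}{{{}{}{}{}{{{}{}}}{}}{}}': depth seq [1 0 1 0 1 0 1 2 3 2 3 2 3 2 3 2 3 4 5 4 5 4 3 2 3 2 1 2 1 0]
  -> pairs=15 depth=5 groups=4 -> no
String 4 '{}{{{}}{{}{}{}}{{}{}}{}{}{}{}{}{}{}}': depth seq [1 0 1 2 3 2 1 2 3 2 3 2 3 2 1 2 3 2 3 2 1 2 1 2 1 2 1 2 1 2 1 2 1 2 1 0]
  -> pairs=18 depth=3 groups=2 -> no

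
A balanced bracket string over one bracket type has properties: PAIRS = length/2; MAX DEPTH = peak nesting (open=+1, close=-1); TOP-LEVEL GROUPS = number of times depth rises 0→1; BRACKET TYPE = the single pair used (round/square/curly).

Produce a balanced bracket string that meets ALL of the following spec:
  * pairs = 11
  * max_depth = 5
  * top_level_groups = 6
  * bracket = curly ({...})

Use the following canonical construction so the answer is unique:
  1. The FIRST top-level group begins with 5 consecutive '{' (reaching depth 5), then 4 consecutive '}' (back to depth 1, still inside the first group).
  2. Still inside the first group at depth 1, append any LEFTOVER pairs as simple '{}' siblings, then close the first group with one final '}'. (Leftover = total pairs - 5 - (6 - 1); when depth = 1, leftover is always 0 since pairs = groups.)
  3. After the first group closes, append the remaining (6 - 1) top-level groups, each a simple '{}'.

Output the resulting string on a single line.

Answer: {{{{{}}}}{}}{}{}{}{}{}

Derivation:
Spec: pairs=11 depth=5 groups=6
Leftover pairs = 11 - 5 - (6-1) = 1
First group: deep chain of depth 5 + 1 sibling pairs
Remaining 5 groups: simple '{}' each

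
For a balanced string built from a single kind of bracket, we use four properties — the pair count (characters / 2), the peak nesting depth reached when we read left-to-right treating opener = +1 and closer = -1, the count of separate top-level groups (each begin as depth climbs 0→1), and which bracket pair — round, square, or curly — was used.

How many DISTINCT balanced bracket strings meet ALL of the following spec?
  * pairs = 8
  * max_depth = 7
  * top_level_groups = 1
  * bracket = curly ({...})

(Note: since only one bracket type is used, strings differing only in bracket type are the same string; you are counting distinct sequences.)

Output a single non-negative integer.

Answer: 11

Derivation:
Spec: pairs=8 depth=7 groups=1
Count(depth <= 7) = 428
Count(depth <= 6) = 417
Count(depth == 7) = 428 - 417 = 11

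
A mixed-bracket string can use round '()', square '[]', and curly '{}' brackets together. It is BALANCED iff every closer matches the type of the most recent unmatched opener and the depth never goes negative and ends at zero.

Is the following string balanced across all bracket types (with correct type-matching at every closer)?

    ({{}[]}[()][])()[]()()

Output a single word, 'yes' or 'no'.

pos 0: push '('; stack = (
pos 1: push '{'; stack = ({
pos 2: push '{'; stack = ({{
pos 3: '}' matches '{'; pop; stack = ({
pos 4: push '['; stack = ({[
pos 5: ']' matches '['; pop; stack = ({
pos 6: '}' matches '{'; pop; stack = (
pos 7: push '['; stack = ([
pos 8: push '('; stack = ([(
pos 9: ')' matches '('; pop; stack = ([
pos 10: ']' matches '['; pop; stack = (
pos 11: push '['; stack = ([
pos 12: ']' matches '['; pop; stack = (
pos 13: ')' matches '('; pop; stack = (empty)
pos 14: push '('; stack = (
pos 15: ')' matches '('; pop; stack = (empty)
pos 16: push '['; stack = [
pos 17: ']' matches '['; pop; stack = (empty)
pos 18: push '('; stack = (
pos 19: ')' matches '('; pop; stack = (empty)
pos 20: push '('; stack = (
pos 21: ')' matches '('; pop; stack = (empty)
end: stack empty → VALID
Verdict: properly nested → yes

Answer: yes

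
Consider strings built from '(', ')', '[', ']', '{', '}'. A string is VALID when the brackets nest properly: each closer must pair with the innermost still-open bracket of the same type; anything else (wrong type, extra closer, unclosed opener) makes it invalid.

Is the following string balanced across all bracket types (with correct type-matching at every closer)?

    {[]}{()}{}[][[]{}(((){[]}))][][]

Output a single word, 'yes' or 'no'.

Answer: yes

Derivation:
pos 0: push '{'; stack = {
pos 1: push '['; stack = {[
pos 2: ']' matches '['; pop; stack = {
pos 3: '}' matches '{'; pop; stack = (empty)
pos 4: push '{'; stack = {
pos 5: push '('; stack = {(
pos 6: ')' matches '('; pop; stack = {
pos 7: '}' matches '{'; pop; stack = (empty)
pos 8: push '{'; stack = {
pos 9: '}' matches '{'; pop; stack = (empty)
pos 10: push '['; stack = [
pos 11: ']' matches '['; pop; stack = (empty)
pos 12: push '['; stack = [
pos 13: push '['; stack = [[
pos 14: ']' matches '['; pop; stack = [
pos 15: push '{'; stack = [{
pos 16: '}' matches '{'; pop; stack = [
pos 17: push '('; stack = [(
pos 18: push '('; stack = [((
pos 19: push '('; stack = [(((
pos 20: ')' matches '('; pop; stack = [((
pos 21: push '{'; stack = [(({
pos 22: push '['; stack = [(({[
pos 23: ']' matches '['; pop; stack = [(({
pos 24: '}' matches '{'; pop; stack = [((
pos 25: ')' matches '('; pop; stack = [(
pos 26: ')' matches '('; pop; stack = [
pos 27: ']' matches '['; pop; stack = (empty)
pos 28: push '['; stack = [
pos 29: ']' matches '['; pop; stack = (empty)
pos 30: push '['; stack = [
pos 31: ']' matches '['; pop; stack = (empty)
end: stack empty → VALID
Verdict: properly nested → yes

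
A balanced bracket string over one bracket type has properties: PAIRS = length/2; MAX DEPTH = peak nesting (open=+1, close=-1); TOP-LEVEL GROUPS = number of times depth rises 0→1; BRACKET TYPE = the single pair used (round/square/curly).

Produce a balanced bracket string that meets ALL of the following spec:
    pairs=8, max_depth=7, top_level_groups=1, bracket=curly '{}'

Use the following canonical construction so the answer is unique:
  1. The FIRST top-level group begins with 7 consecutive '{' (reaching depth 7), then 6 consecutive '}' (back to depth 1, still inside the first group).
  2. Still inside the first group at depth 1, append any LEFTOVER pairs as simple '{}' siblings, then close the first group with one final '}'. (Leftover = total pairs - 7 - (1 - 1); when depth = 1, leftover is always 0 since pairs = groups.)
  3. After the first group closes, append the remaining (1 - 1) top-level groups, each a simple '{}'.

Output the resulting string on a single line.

Spec: pairs=8 depth=7 groups=1
Leftover pairs = 8 - 7 - (1-1) = 1
First group: deep chain of depth 7 + 1 sibling pairs
Remaining 0 groups: simple '{}' each

Answer: {{{{{{{}}}}}}{}}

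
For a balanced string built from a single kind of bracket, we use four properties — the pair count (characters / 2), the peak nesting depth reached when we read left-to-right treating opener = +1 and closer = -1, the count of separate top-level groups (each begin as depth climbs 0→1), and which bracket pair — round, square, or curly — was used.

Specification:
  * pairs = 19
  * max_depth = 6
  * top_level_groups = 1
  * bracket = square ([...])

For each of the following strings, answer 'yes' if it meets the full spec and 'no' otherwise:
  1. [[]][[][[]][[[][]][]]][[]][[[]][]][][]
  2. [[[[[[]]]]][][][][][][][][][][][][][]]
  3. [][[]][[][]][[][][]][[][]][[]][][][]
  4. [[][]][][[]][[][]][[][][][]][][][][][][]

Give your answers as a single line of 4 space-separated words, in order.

String 1 '[[]][[][[]][[[][]][]]][[]][[[]][]][][]': depth seq [1 2 1 0 1 2 1 2 3 2 1 2 3 4 3 4 3 2 3 2 1 0 1 2 1 0 1 2 3 2 1 2 1 0 1 0 1 0]
  -> pairs=19 depth=4 groups=6 -> no
String 2 '[[[[[[]]]]][][][][][][][][][][][][][]]': depth seq [1 2 3 4 5 6 5 4 3 2 1 2 1 2 1 2 1 2 1 2 1 2 1 2 1 2 1 2 1 2 1 2 1 2 1 2 1 0]
  -> pairs=19 depth=6 groups=1 -> yes
String 3 '[][[]][[][]][[][][]][[][]][[]][][][]': depth seq [1 0 1 2 1 0 1 2 1 2 1 0 1 2 1 2 1 2 1 0 1 2 1 2 1 0 1 2 1 0 1 0 1 0 1 0]
  -> pairs=18 depth=2 groups=9 -> no
String 4 '[[][]][][[]][[][]][[][][][]][][][][][][]': depth seq [1 2 1 2 1 0 1 0 1 2 1 0 1 2 1 2 1 0 1 2 1 2 1 2 1 2 1 0 1 0 1 0 1 0 1 0 1 0 1 0]
  -> pairs=20 depth=2 groups=11 -> no

Answer: no yes no no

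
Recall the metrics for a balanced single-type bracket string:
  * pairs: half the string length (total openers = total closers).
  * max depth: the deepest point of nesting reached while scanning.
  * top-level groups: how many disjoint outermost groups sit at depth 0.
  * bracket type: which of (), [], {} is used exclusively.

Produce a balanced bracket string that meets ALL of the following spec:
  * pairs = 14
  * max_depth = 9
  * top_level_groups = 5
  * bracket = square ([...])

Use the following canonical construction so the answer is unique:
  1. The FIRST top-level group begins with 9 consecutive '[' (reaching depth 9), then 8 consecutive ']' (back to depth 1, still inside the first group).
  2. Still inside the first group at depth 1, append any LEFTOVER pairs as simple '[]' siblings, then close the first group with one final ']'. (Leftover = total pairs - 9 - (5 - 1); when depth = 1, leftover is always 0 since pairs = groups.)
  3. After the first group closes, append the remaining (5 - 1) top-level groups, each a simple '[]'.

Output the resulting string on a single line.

Spec: pairs=14 depth=9 groups=5
Leftover pairs = 14 - 9 - (5-1) = 1
First group: deep chain of depth 9 + 1 sibling pairs
Remaining 4 groups: simple '[]' each

Answer: [[[[[[[[[]]]]]]]][]][][][][]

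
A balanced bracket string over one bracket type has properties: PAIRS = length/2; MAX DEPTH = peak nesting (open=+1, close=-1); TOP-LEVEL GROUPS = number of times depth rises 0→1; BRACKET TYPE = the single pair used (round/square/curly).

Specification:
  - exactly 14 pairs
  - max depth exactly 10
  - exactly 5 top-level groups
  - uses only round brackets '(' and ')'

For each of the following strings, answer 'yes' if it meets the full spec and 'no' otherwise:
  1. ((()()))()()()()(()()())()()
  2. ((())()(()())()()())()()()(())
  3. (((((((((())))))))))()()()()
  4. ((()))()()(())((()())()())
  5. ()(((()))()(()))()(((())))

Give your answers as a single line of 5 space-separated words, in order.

Answer: no no yes no no

Derivation:
String 1 '((()()))()()()()(()()())()()': depth seq [1 2 3 2 3 2 1 0 1 0 1 0 1 0 1 0 1 2 1 2 1 2 1 0 1 0 1 0]
  -> pairs=14 depth=3 groups=8 -> no
String 2 '((())()(()())()()())()()()(())': depth seq [1 2 3 2 1 2 1 2 3 2 3 2 1 2 1 2 1 2 1 0 1 0 1 0 1 0 1 2 1 0]
  -> pairs=15 depth=3 groups=5 -> no
String 3 '(((((((((())))))))))()()()()': depth seq [1 2 3 4 5 6 7 8 9 10 9 8 7 6 5 4 3 2 1 0 1 0 1 0 1 0 1 0]
  -> pairs=14 depth=10 groups=5 -> yes
String 4 '((()))()()(())((()())()())': depth seq [1 2 3 2 1 0 1 0 1 0 1 2 1 0 1 2 3 2 3 2 1 2 1 2 1 0]
  -> pairs=13 depth=3 groups=5 -> no
String 5 '()(((()))()(()))()(((())))': depth seq [1 0 1 2 3 4 3 2 1 2 1 2 3 2 1 0 1 0 1 2 3 4 3 2 1 0]
  -> pairs=13 depth=4 groups=4 -> no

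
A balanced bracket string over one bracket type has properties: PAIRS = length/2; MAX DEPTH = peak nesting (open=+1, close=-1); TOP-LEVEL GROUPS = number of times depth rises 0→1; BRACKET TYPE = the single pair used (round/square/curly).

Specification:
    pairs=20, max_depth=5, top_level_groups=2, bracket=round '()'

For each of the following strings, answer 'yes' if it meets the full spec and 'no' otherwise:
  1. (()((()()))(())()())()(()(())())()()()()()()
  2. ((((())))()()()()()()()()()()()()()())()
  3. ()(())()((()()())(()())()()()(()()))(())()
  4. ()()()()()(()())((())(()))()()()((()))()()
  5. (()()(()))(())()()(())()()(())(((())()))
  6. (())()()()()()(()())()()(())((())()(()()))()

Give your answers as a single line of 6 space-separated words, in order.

String 1 '(()((()()))(())()())()(()(())())()()()()()()': depth seq [1 2 1 2 3 4 3 4 3 2 1 2 3 2 1 2 1 2 1 0 1 0 1 2 1 2 3 2 1 2 1 0 1 0 1 0 1 0 1 0 1 0 1 0]
  -> pairs=22 depth=4 groups=9 -> no
String 2 '((((())))()()()()()()()()()()()()()())()': depth seq [1 2 3 4 5 4 3 2 1 2 1 2 1 2 1 2 1 2 1 2 1 2 1 2 1 2 1 2 1 2 1 2 1 2 1 2 1 0 1 0]
  -> pairs=20 depth=5 groups=2 -> yes
String 3 '()(())()((()()())(()())()()()(()()))(())()': depth seq [1 0 1 2 1 0 1 0 1 2 3 2 3 2 3 2 1 2 3 2 3 2 1 2 1 2 1 2 1 2 3 2 3 2 1 0 1 2 1 0 1 0]
  -> pairs=21 depth=3 groups=6 -> no
String 4 '()()()()()(()())((())(()))()()()((()))()()': depth seq [1 0 1 0 1 0 1 0 1 0 1 2 1 2 1 0 1 2 3 2 1 2 3 2 1 0 1 0 1 0 1 0 1 2 3 2 1 0 1 0 1 0]
  -> pairs=21 depth=3 groups=13 -> no
String 5 '(()()(()))(())()()(())()()(())(((())()))': depth seq [1 2 1 2 1 2 3 2 1 0 1 2 1 0 1 0 1 0 1 2 1 0 1 0 1 0 1 2 1 0 1 2 3 4 3 2 3 2 1 0]
  -> pairs=20 depth=4 groups=9 -> no
String 6 '(())()()()()()(()())()()(())((())()(()()))()': depth seq [1 2 1 0 1 0 1 0 1 0 1 0 1 0 1 2 1 2 1 0 1 0 1 0 1 2 1 0 1 2 3 2 1 2 1 2 3 2 3 2 1 0 1 0]
  -> pairs=22 depth=3 groups=12 -> no

Answer: no yes no no no no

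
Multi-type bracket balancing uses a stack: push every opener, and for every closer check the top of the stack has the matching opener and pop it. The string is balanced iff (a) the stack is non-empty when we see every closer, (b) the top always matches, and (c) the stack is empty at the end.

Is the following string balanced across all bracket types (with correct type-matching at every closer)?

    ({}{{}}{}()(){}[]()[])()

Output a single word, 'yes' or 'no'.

pos 0: push '('; stack = (
pos 1: push '{'; stack = ({
pos 2: '}' matches '{'; pop; stack = (
pos 3: push '{'; stack = ({
pos 4: push '{'; stack = ({{
pos 5: '}' matches '{'; pop; stack = ({
pos 6: '}' matches '{'; pop; stack = (
pos 7: push '{'; stack = ({
pos 8: '}' matches '{'; pop; stack = (
pos 9: push '('; stack = ((
pos 10: ')' matches '('; pop; stack = (
pos 11: push '('; stack = ((
pos 12: ')' matches '('; pop; stack = (
pos 13: push '{'; stack = ({
pos 14: '}' matches '{'; pop; stack = (
pos 15: push '['; stack = ([
pos 16: ']' matches '['; pop; stack = (
pos 17: push '('; stack = ((
pos 18: ')' matches '('; pop; stack = (
pos 19: push '['; stack = ([
pos 20: ']' matches '['; pop; stack = (
pos 21: ')' matches '('; pop; stack = (empty)
pos 22: push '('; stack = (
pos 23: ')' matches '('; pop; stack = (empty)
end: stack empty → VALID
Verdict: properly nested → yes

Answer: yes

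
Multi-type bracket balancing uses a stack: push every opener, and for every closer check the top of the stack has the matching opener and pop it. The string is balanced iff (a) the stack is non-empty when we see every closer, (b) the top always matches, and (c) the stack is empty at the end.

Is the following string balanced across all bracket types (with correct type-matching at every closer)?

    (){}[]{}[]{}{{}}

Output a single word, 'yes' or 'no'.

Answer: yes

Derivation:
pos 0: push '('; stack = (
pos 1: ')' matches '('; pop; stack = (empty)
pos 2: push '{'; stack = {
pos 3: '}' matches '{'; pop; stack = (empty)
pos 4: push '['; stack = [
pos 5: ']' matches '['; pop; stack = (empty)
pos 6: push '{'; stack = {
pos 7: '}' matches '{'; pop; stack = (empty)
pos 8: push '['; stack = [
pos 9: ']' matches '['; pop; stack = (empty)
pos 10: push '{'; stack = {
pos 11: '}' matches '{'; pop; stack = (empty)
pos 12: push '{'; stack = {
pos 13: push '{'; stack = {{
pos 14: '}' matches '{'; pop; stack = {
pos 15: '}' matches '{'; pop; stack = (empty)
end: stack empty → VALID
Verdict: properly nested → yes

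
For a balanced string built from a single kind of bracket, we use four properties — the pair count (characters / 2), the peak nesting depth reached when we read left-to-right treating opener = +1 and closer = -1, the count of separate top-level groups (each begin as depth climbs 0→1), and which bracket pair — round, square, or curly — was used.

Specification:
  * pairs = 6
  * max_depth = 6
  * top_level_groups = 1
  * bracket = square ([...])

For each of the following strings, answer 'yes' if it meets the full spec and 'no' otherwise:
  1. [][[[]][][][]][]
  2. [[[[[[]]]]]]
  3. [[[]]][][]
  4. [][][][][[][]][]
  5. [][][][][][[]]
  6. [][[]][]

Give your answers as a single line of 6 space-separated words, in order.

Answer: no yes no no no no

Derivation:
String 1 '[][[[]][][][]][]': depth seq [1 0 1 2 3 2 1 2 1 2 1 2 1 0 1 0]
  -> pairs=8 depth=3 groups=3 -> no
String 2 '[[[[[[]]]]]]': depth seq [1 2 3 4 5 6 5 4 3 2 1 0]
  -> pairs=6 depth=6 groups=1 -> yes
String 3 '[[[]]][][]': depth seq [1 2 3 2 1 0 1 0 1 0]
  -> pairs=5 depth=3 groups=3 -> no
String 4 '[][][][][[][]][]': depth seq [1 0 1 0 1 0 1 0 1 2 1 2 1 0 1 0]
  -> pairs=8 depth=2 groups=6 -> no
String 5 '[][][][][][[]]': depth seq [1 0 1 0 1 0 1 0 1 0 1 2 1 0]
  -> pairs=7 depth=2 groups=6 -> no
String 6 '[][[]][]': depth seq [1 0 1 2 1 0 1 0]
  -> pairs=4 depth=2 groups=3 -> no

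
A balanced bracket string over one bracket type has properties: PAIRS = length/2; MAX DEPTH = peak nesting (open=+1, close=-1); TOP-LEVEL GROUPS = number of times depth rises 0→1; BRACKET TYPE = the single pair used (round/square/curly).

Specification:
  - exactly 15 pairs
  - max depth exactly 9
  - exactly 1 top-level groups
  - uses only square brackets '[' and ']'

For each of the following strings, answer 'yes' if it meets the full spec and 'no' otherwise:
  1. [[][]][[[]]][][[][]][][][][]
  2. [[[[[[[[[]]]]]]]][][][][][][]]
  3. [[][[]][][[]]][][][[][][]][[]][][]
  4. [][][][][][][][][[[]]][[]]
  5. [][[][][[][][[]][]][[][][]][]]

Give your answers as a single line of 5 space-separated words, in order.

String 1 '[[][]][[[]]][][[][]][][][][]': depth seq [1 2 1 2 1 0 1 2 3 2 1 0 1 0 1 2 1 2 1 0 1 0 1 0 1 0 1 0]
  -> pairs=14 depth=3 groups=8 -> no
String 2 '[[[[[[[[[]]]]]]]][][][][][][]]': depth seq [1 2 3 4 5 6 7 8 9 8 7 6 5 4 3 2 1 2 1 2 1 2 1 2 1 2 1 2 1 0]
  -> pairs=15 depth=9 groups=1 -> yes
String 3 '[[][[]][][[]]][][][[][][]][[]][][]': depth seq [1 2 1 2 3 2 1 2 1 2 3 2 1 0 1 0 1 0 1 2 1 2 1 2 1 0 1 2 1 0 1 0 1 0]
  -> pairs=17 depth=3 groups=7 -> no
String 4 '[][][][][][][][][[[]]][[]]': depth seq [1 0 1 0 1 0 1 0 1 0 1 0 1 0 1 0 1 2 3 2 1 0 1 2 1 0]
  -> pairs=13 depth=3 groups=10 -> no
String 5 '[][[][][[][][[]][]][[][][]][]]': depth seq [1 0 1 2 1 2 1 2 3 2 3 2 3 4 3 2 3 2 1 2 3 2 3 2 3 2 1 2 1 0]
  -> pairs=15 depth=4 groups=2 -> no

Answer: no yes no no no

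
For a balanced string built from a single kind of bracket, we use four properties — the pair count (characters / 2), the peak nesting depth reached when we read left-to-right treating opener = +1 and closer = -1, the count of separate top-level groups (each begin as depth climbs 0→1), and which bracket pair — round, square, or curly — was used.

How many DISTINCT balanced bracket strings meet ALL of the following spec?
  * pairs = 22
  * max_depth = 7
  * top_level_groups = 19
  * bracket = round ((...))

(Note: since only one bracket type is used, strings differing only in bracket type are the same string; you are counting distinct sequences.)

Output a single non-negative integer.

Spec: pairs=22 depth=7 groups=19
Count(depth <= 7) = 1748
Count(depth <= 6) = 1748
Count(depth == 7) = 1748 - 1748 = 0

Answer: 0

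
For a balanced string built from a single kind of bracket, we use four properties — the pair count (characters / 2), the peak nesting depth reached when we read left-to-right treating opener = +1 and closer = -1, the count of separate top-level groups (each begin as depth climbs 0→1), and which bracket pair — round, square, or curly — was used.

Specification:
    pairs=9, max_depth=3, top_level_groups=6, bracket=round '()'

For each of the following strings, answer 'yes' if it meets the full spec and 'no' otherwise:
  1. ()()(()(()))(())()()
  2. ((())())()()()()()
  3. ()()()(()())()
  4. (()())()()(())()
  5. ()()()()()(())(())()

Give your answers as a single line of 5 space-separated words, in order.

Answer: no yes no no no

Derivation:
String 1 '()()(()(()))(())()()': depth seq [1 0 1 0 1 2 1 2 3 2 1 0 1 2 1 0 1 0 1 0]
  -> pairs=10 depth=3 groups=6 -> no
String 2 '((())())()()()()()': depth seq [1 2 3 2 1 2 1 0 1 0 1 0 1 0 1 0 1 0]
  -> pairs=9 depth=3 groups=6 -> yes
String 3 '()()()(()())()': depth seq [1 0 1 0 1 0 1 2 1 2 1 0 1 0]
  -> pairs=7 depth=2 groups=5 -> no
String 4 '(()())()()(())()': depth seq [1 2 1 2 1 0 1 0 1 0 1 2 1 0 1 0]
  -> pairs=8 depth=2 groups=5 -> no
String 5 '()()()()()(())(())()': depth seq [1 0 1 0 1 0 1 0 1 0 1 2 1 0 1 2 1 0 1 0]
  -> pairs=10 depth=2 groups=8 -> no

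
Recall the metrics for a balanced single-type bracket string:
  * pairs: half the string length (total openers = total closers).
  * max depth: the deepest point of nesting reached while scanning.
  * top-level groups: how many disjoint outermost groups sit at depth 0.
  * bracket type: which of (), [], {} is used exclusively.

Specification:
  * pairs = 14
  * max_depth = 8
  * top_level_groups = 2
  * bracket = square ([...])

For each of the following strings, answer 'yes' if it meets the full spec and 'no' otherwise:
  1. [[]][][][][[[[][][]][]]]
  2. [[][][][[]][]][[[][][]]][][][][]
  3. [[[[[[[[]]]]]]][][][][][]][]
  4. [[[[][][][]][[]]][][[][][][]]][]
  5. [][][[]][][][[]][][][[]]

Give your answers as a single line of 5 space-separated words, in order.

Answer: no no yes no no

Derivation:
String 1 '[[]][][][][[[[][][]][]]]': depth seq [1 2 1 0 1 0 1 0 1 0 1 2 3 4 3 4 3 4 3 2 3 2 1 0]
  -> pairs=12 depth=4 groups=5 -> no
String 2 '[[][][][[]][]][[[][][]]][][][][]': depth seq [1 2 1 2 1 2 1 2 3 2 1 2 1 0 1 2 3 2 3 2 3 2 1 0 1 0 1 0 1 0 1 0]
  -> pairs=16 depth=3 groups=6 -> no
String 3 '[[[[[[[[]]]]]]][][][][][]][]': depth seq [1 2 3 4 5 6 7 8 7 6 5 4 3 2 1 2 1 2 1 2 1 2 1 2 1 0 1 0]
  -> pairs=14 depth=8 groups=2 -> yes
String 4 '[[[[][][][]][[]]][][[][][][]]][]': depth seq [1 2 3 4 3 4 3 4 3 4 3 2 3 4 3 2 1 2 1 2 3 2 3 2 3 2 3 2 1 0 1 0]
  -> pairs=16 depth=4 groups=2 -> no
String 5 '[][][[]][][][[]][][][[]]': depth seq [1 0 1 0 1 2 1 0 1 0 1 0 1 2 1 0 1 0 1 0 1 2 1 0]
  -> pairs=12 depth=2 groups=9 -> no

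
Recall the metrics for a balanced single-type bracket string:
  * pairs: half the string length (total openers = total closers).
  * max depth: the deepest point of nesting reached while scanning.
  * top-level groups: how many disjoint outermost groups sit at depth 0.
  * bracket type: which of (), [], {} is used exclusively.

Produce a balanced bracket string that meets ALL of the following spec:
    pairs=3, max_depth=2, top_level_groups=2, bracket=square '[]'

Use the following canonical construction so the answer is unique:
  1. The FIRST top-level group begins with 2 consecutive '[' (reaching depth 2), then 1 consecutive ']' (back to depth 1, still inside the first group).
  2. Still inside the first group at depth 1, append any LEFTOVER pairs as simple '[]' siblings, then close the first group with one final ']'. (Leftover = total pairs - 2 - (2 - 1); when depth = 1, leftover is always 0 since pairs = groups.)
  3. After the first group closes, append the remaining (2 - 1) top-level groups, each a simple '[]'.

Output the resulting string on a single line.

Answer: [[]][]

Derivation:
Spec: pairs=3 depth=2 groups=2
Leftover pairs = 3 - 2 - (2-1) = 0
First group: deep chain of depth 2 + 0 sibling pairs
Remaining 1 groups: simple '[]' each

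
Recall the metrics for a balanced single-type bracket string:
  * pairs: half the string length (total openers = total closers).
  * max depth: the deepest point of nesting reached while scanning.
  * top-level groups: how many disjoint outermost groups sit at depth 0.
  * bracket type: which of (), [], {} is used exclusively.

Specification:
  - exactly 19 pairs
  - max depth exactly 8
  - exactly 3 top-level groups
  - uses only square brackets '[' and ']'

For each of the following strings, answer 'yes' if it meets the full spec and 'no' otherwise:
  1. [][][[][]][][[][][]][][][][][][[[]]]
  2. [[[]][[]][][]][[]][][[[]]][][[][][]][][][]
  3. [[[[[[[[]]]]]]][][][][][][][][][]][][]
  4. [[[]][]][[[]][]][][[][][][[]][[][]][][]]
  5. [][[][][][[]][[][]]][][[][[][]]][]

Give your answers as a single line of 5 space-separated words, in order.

Answer: no no yes no no

Derivation:
String 1 '[][][[][]][][[][][]][][][][][][[[]]]': depth seq [1 0 1 0 1 2 1 2 1 0 1 0 1 2 1 2 1 2 1 0 1 0 1 0 1 0 1 0 1 0 1 2 3 2 1 0]
  -> pairs=18 depth=3 groups=11 -> no
String 2 '[[[]][[]][][]][[]][][[[]]][][[][][]][][][]': depth seq [1 2 3 2 1 2 3 2 1 2 1 2 1 0 1 2 1 0 1 0 1 2 3 2 1 0 1 0 1 2 1 2 1 2 1 0 1 0 1 0 1 0]
  -> pairs=21 depth=3 groups=9 -> no
String 3 '[[[[[[[[]]]]]]][][][][][][][][][]][][]': depth seq [1 2 3 4 5 6 7 8 7 6 5 4 3 2 1 2 1 2 1 2 1 2 1 2 1 2 1 2 1 2 1 2 1 0 1 0 1 0]
  -> pairs=19 depth=8 groups=3 -> yes
String 4 '[[[]][]][[[]][]][][[][][][[]][[][]][][]]': depth seq [1 2 3 2 1 2 1 0 1 2 3 2 1 2 1 0 1 0 1 2 1 2 1 2 1 2 3 2 1 2 3 2 3 2 1 2 1 2 1 0]
  -> pairs=20 depth=3 groups=4 -> no
String 5 '[][[][][][[]][[][]]][][[][[][]]][]': depth seq [1 0 1 2 1 2 1 2 1 2 3 2 1 2 3 2 3 2 1 0 1 0 1 2 1 2 3 2 3 2 1 0 1 0]
  -> pairs=17 depth=3 groups=5 -> no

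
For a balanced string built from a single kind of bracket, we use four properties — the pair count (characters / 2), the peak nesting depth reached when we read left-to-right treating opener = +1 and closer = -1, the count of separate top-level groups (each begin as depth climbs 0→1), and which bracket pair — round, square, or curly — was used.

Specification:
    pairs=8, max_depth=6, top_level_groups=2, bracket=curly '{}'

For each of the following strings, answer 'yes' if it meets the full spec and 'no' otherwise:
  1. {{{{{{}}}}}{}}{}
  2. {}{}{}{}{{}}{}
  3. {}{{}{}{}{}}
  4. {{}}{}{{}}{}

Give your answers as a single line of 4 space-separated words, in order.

Answer: yes no no no

Derivation:
String 1 '{{{{{{}}}}}{}}{}': depth seq [1 2 3 4 5 6 5 4 3 2 1 2 1 0 1 0]
  -> pairs=8 depth=6 groups=2 -> yes
String 2 '{}{}{}{}{{}}{}': depth seq [1 0 1 0 1 0 1 0 1 2 1 0 1 0]
  -> pairs=7 depth=2 groups=6 -> no
String 3 '{}{{}{}{}{}}': depth seq [1 0 1 2 1 2 1 2 1 2 1 0]
  -> pairs=6 depth=2 groups=2 -> no
String 4 '{{}}{}{{}}{}': depth seq [1 2 1 0 1 0 1 2 1 0 1 0]
  -> pairs=6 depth=2 groups=4 -> no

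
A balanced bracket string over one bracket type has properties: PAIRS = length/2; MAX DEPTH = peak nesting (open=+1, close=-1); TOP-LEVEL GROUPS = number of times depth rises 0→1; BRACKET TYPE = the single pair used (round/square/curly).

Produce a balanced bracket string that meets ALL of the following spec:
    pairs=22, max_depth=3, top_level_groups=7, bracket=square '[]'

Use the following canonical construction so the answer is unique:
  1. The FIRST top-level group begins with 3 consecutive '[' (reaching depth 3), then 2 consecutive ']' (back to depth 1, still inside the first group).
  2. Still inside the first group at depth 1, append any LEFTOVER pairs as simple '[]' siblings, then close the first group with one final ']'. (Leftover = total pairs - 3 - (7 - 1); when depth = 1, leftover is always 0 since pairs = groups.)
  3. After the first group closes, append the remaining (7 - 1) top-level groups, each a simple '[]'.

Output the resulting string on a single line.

Answer: [[[]][][][][][][][][][][][][][]][][][][][][]

Derivation:
Spec: pairs=22 depth=3 groups=7
Leftover pairs = 22 - 3 - (7-1) = 13
First group: deep chain of depth 3 + 13 sibling pairs
Remaining 6 groups: simple '[]' each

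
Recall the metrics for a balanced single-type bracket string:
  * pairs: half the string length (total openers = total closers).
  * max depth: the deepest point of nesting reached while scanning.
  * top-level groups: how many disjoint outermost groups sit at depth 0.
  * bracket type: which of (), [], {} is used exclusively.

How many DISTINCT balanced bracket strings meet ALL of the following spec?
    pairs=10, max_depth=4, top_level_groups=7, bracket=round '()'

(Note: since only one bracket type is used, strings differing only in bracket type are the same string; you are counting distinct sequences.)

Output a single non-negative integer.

Answer: 7

Derivation:
Spec: pairs=10 depth=4 groups=7
Count(depth <= 4) = 154
Count(depth <= 3) = 147
Count(depth == 4) = 154 - 147 = 7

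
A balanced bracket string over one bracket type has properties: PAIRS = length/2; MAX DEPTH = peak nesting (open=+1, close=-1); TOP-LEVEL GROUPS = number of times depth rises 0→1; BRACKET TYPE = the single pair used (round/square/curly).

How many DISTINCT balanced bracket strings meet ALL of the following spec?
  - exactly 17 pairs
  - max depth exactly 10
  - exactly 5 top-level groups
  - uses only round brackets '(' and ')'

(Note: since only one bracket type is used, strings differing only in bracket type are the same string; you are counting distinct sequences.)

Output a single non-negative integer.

Spec: pairs=17 depth=10 groups=5
Count(depth <= 10) = 8945960
Count(depth <= 9) = 8934835
Count(depth == 10) = 8945960 - 8934835 = 11125

Answer: 11125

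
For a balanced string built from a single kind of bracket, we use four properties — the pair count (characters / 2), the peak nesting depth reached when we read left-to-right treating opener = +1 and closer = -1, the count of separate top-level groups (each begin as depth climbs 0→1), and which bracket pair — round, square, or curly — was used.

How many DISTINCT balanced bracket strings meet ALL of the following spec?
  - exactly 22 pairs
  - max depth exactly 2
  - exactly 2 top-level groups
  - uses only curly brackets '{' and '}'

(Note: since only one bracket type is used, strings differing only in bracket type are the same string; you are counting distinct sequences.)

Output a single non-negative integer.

Answer: 21

Derivation:
Spec: pairs=22 depth=2 groups=2
Count(depth <= 2) = 21
Count(depth <= 1) = 0
Count(depth == 2) = 21 - 0 = 21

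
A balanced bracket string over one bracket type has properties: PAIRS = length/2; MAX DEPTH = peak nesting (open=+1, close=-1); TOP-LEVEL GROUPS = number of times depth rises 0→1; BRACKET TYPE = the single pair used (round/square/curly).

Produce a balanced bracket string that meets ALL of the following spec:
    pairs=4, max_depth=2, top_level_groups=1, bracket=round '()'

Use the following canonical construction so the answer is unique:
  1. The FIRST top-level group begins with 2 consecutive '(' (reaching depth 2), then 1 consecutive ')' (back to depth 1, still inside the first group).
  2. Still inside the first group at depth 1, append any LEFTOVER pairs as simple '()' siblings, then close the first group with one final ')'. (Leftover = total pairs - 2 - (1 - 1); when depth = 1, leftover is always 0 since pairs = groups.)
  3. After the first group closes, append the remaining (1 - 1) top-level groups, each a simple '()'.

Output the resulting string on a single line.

Spec: pairs=4 depth=2 groups=1
Leftover pairs = 4 - 2 - (1-1) = 2
First group: deep chain of depth 2 + 2 sibling pairs
Remaining 0 groups: simple '()' each

Answer: (()()())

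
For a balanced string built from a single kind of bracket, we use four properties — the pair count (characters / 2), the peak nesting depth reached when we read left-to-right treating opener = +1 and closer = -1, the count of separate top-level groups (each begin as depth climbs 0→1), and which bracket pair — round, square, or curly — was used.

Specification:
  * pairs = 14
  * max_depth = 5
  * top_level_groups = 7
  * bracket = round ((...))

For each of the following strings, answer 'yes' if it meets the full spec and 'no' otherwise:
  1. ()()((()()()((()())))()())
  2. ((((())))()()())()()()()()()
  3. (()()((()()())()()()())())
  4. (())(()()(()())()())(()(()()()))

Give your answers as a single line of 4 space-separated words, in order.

String 1 '()()((()()()((()())))()())': depth seq [1 0 1 0 1 2 3 2 3 2 3 2 3 4 5 4 5 4 3 2 1 2 1 2 1 0]
  -> pairs=13 depth=5 groups=3 -> no
String 2 '((((())))()()())()()()()()()': depth seq [1 2 3 4 5 4 3 2 1 2 1 2 1 2 1 0 1 0 1 0 1 0 1 0 1 0 1 0]
  -> pairs=14 depth=5 groups=7 -> yes
String 3 '(()()((()()())()()()())())': depth seq [1 2 1 2 1 2 3 4 3 4 3 4 3 2 3 2 3 2 3 2 3 2 1 2 1 0]
  -> pairs=13 depth=4 groups=1 -> no
String 4 '(())(()()(()())()())(()(()()()))': depth seq [1 2 1 0 1 2 1 2 1 2 3 2 3 2 1 2 1 2 1 0 1 2 1 2 3 2 3 2 3 2 1 0]
  -> pairs=16 depth=3 groups=3 -> no

Answer: no yes no no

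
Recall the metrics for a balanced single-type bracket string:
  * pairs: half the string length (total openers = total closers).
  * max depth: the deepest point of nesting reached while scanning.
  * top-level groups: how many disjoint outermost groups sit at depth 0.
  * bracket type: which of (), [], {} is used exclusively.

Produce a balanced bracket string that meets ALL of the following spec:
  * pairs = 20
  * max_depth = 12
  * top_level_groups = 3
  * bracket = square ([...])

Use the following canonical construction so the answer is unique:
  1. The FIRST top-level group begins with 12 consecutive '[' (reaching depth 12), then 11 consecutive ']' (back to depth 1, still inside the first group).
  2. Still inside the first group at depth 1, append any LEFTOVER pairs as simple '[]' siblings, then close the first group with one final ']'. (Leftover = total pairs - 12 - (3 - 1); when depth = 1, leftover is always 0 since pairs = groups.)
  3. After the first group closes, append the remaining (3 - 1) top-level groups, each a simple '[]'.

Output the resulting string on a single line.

Spec: pairs=20 depth=12 groups=3
Leftover pairs = 20 - 12 - (3-1) = 6
First group: deep chain of depth 12 + 6 sibling pairs
Remaining 2 groups: simple '[]' each

Answer: [[[[[[[[[[[[]]]]]]]]]]][][][][][][]][][]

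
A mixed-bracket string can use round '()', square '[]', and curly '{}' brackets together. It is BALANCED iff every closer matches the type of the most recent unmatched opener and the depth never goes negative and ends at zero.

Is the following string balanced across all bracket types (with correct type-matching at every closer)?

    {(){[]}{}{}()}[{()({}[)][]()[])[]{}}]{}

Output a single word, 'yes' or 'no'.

pos 0: push '{'; stack = {
pos 1: push '('; stack = {(
pos 2: ')' matches '('; pop; stack = {
pos 3: push '{'; stack = {{
pos 4: push '['; stack = {{[
pos 5: ']' matches '['; pop; stack = {{
pos 6: '}' matches '{'; pop; stack = {
pos 7: push '{'; stack = {{
pos 8: '}' matches '{'; pop; stack = {
pos 9: push '{'; stack = {{
pos 10: '}' matches '{'; pop; stack = {
pos 11: push '('; stack = {(
pos 12: ')' matches '('; pop; stack = {
pos 13: '}' matches '{'; pop; stack = (empty)
pos 14: push '['; stack = [
pos 15: push '{'; stack = [{
pos 16: push '('; stack = [{(
pos 17: ')' matches '('; pop; stack = [{
pos 18: push '('; stack = [{(
pos 19: push '{'; stack = [{({
pos 20: '}' matches '{'; pop; stack = [{(
pos 21: push '['; stack = [{([
pos 22: saw closer ')' but top of stack is '[' (expected ']') → INVALID
Verdict: type mismatch at position 22: ')' closes '[' → no

Answer: no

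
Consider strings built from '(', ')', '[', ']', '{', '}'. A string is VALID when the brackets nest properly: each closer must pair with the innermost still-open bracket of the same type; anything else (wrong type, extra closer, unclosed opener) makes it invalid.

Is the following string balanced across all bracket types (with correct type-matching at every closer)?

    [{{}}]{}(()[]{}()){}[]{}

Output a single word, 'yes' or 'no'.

pos 0: push '['; stack = [
pos 1: push '{'; stack = [{
pos 2: push '{'; stack = [{{
pos 3: '}' matches '{'; pop; stack = [{
pos 4: '}' matches '{'; pop; stack = [
pos 5: ']' matches '['; pop; stack = (empty)
pos 6: push '{'; stack = {
pos 7: '}' matches '{'; pop; stack = (empty)
pos 8: push '('; stack = (
pos 9: push '('; stack = ((
pos 10: ')' matches '('; pop; stack = (
pos 11: push '['; stack = ([
pos 12: ']' matches '['; pop; stack = (
pos 13: push '{'; stack = ({
pos 14: '}' matches '{'; pop; stack = (
pos 15: push '('; stack = ((
pos 16: ')' matches '('; pop; stack = (
pos 17: ')' matches '('; pop; stack = (empty)
pos 18: push '{'; stack = {
pos 19: '}' matches '{'; pop; stack = (empty)
pos 20: push '['; stack = [
pos 21: ']' matches '['; pop; stack = (empty)
pos 22: push '{'; stack = {
pos 23: '}' matches '{'; pop; stack = (empty)
end: stack empty → VALID
Verdict: properly nested → yes

Answer: yes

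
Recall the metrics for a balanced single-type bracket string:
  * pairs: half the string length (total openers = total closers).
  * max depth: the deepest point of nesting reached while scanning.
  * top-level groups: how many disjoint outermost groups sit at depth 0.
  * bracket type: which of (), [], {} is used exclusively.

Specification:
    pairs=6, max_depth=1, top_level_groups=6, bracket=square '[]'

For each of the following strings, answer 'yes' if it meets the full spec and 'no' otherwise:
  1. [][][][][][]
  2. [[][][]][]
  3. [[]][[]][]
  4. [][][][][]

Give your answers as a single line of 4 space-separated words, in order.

Answer: yes no no no

Derivation:
String 1 '[][][][][][]': depth seq [1 0 1 0 1 0 1 0 1 0 1 0]
  -> pairs=6 depth=1 groups=6 -> yes
String 2 '[[][][]][]': depth seq [1 2 1 2 1 2 1 0 1 0]
  -> pairs=5 depth=2 groups=2 -> no
String 3 '[[]][[]][]': depth seq [1 2 1 0 1 2 1 0 1 0]
  -> pairs=5 depth=2 groups=3 -> no
String 4 '[][][][][]': depth seq [1 0 1 0 1 0 1 0 1 0]
  -> pairs=5 depth=1 groups=5 -> no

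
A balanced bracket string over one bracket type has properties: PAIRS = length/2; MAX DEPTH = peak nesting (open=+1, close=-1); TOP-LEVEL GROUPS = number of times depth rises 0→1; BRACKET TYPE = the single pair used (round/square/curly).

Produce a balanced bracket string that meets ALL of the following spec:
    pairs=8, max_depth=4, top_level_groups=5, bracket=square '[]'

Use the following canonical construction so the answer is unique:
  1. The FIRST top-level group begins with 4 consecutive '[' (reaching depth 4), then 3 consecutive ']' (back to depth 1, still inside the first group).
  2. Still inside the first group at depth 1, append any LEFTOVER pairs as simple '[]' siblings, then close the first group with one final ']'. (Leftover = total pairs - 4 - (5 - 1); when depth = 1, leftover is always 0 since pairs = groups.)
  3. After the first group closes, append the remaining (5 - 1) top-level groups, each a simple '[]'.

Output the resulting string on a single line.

Answer: [[[[]]]][][][][]

Derivation:
Spec: pairs=8 depth=4 groups=5
Leftover pairs = 8 - 4 - (5-1) = 0
First group: deep chain of depth 4 + 0 sibling pairs
Remaining 4 groups: simple '[]' each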